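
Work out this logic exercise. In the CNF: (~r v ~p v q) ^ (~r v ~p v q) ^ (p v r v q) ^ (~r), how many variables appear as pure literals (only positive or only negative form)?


Check each variable for pure literal status:
p: mixed (not pure)
q: pure positive
r: mixed (not pure)
Pure literal count = 1

1


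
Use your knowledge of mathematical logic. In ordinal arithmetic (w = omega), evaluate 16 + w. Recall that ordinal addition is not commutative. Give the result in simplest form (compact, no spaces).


Compute 16 + w.
Ordinal + is associative but NOT commutative; for finite n>0, n + w = w but w + n stays w+n.
Any finite left addend is absorbed by w on the right: 16 + w = w.
Result = w

w


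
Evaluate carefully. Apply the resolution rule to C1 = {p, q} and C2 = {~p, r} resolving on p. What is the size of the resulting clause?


Remove p from C1 and ~p from C2.
C1 remainder: {q}
C2 remainder: {r}
Union (resolvent): {q, r}
Resolvent has 2 literal(s).

2


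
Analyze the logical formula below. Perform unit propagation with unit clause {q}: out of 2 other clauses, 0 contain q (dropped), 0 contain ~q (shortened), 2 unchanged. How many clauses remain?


Satisfied (removed): 0
Shortened (remain): 0
Unchanged (remain): 2
Remaining = 0 + 2 = 2

2


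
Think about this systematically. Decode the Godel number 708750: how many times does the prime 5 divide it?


Factorize 708750 by dividing by 5 repeatedly.
Division steps: 5 divides 708750 exactly 4 time(s).
Exponent of 5 = 4

4


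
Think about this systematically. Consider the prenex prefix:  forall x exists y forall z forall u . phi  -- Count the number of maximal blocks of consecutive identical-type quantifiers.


Quantifier-type sequence: A E A A  (A=forall, E=exists)
Group into maximal same-type runs:
  Ax1 | Ex1 | Ax2
Number of blocks = 3

3


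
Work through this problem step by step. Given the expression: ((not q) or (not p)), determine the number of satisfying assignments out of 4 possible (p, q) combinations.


Check all 4 assignments:
p=0, q=0: 1
p=0, q=1: 1
p=1, q=0: 1
p=1, q=1: 0
Count of True = 3

3


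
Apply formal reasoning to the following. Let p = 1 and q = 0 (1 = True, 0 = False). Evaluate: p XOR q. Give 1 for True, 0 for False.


p = 1, q = 0
Operation: p XOR q
Evaluate: 1 XOR 0 = 1

1


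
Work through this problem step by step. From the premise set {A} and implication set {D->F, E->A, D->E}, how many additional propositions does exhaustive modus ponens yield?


Initial facts: {A}
Apply modus ponens to closure:
  (no implication fires)
Final known: {A}
New propositions: {(none)}
Count = 0

0


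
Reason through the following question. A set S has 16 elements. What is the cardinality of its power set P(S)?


The power set of a set with n elements has 2^n elements.
|P(S)| = 2^16 = 65536

65536


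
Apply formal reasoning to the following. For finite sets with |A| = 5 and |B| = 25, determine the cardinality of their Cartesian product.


The Cartesian product A x B contains all ordered pairs (a, b).
|A x B| = |A| * |B| = 5 * 25 = 125

125


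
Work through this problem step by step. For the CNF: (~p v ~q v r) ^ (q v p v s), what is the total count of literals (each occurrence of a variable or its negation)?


Counting literals in each clause:
Clause 1: 3 literal(s)
Clause 2: 3 literal(s)
Total = 6

6


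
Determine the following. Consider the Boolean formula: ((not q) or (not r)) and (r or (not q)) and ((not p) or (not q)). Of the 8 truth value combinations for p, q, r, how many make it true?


Evaluate all 8 assignments for p, q, r:
p=0, q=0, r=0: 1
p=0, q=0, r=1: 1
p=0, q=1, r=0: 0
p=0, q=1, r=1: 0
p=1, q=0, r=0: 1
p=1, q=0, r=1: 1
p=1, q=1, r=0: 0
p=1, q=1, r=1: 0
Satisfying count = 4

4


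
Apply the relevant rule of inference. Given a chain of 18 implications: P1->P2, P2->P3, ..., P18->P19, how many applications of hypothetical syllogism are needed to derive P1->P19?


With 18 implications in a chain connecting 19 propositions:
P1->P2, P2->P3, ..., P18->P19
Steps needed = (number of implications) - 1 = 18 - 1 = 17

17


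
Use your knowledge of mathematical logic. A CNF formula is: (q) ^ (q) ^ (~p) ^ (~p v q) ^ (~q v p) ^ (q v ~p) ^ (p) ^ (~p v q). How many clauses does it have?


A CNF formula is a conjunction of clauses.
Clauses are separated by ^.
Counting the conjuncts: 8 clauses.

8


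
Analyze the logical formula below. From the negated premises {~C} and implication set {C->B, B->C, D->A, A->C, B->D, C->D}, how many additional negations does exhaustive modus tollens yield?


Initial negated facts: {~C}
Apply modus tollens to closure:
  ~C and B->C  =>  ~B
  ~C and A->C  =>  ~A
  ~A and D->A  =>  ~D
Final negated: {~A, ~B, ~C, ~D}
New negations: {~A, ~B, ~D}
Count = 3

3


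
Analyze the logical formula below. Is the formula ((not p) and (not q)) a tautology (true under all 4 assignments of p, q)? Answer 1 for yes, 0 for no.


Check all 4 assignments:
p=0, q=0: 1
p=0, q=1: 0
p=1, q=0: 0
p=1, q=1: 0
Satisfying count = 1/4.
Tautology iff count = 4: no.

0


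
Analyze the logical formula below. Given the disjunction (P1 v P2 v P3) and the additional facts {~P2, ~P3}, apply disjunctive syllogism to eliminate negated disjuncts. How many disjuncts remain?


Original disjuncts (3): P1, P2, P3
Negated (eliminate): ~P2, ~P3
Remaining disjuncts: P1
Count = 3 - 2 = 1

1


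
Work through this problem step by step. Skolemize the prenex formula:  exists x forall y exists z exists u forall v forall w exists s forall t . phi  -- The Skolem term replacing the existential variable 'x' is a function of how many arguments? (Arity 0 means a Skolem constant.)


Quantifier prefix: exists x forall y exists z exists u forall v forall w exists s forall t
'x' is existentially quantified at position 1.
No universal quantifiers precede it.
Skolem function arity = 0 (a Skolem constant)

0


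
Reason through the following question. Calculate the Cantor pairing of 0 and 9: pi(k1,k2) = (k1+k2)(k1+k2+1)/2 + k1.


k1 + k2 = 9
(k1+k2)(k1+k2+1)/2 = 9 * 10 / 2 = 45
pi = 45 + 0 = 45

45


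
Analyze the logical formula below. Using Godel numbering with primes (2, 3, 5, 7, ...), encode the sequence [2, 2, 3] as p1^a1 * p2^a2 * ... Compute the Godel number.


Encode each element as an exponent of the corresponding prime:
  2^2 = 4
  3^2 = 9
  5^3 = 125
Product = 4 * 9 * 125 = 4500

4500


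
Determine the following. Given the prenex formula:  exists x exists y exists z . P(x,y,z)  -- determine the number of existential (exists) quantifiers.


Quantifier prefix: exists x exists y exists z
Mark each quantifier type:
  E E E
Universal count = 0, Existential count = 3
Asked for existential (exists) quantifiers: 3

3


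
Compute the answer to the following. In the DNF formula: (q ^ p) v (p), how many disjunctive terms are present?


A DNF formula is a disjunction of terms (conjunctions).
Terms are separated by v.
Counting the disjuncts: 2 terms.

2


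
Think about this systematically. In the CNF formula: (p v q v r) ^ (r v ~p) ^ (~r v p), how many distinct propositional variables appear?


Identify each variable that appears in the formula.
Variables found: p, q, r
Count = 3

3


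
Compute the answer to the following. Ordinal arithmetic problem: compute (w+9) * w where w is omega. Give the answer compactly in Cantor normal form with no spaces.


Compute (w+9) * w.
Ordinal * is associative and left-distributive over +, but NOT commutative; for finite n>1, n*w = w but w*n stays w*n.
(w+9) * w = sup{(w+9)*k : k<w} = sup{w*k+9} = w^2 (the +9 tail is absorbed in the limit).
Result = w^2

w^2


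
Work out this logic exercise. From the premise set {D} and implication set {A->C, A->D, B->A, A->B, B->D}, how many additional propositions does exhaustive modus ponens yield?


Initial facts: {D}
Apply modus ponens to closure:
  (no implication fires)
Final known: {D}
New propositions: {(none)}
Count = 0

0


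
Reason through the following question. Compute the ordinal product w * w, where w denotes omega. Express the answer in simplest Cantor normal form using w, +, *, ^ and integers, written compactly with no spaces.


Compute w * w.
Ordinal * is associative and left-distributive over +, but NOT commutative; for finite n>1, n*w = w but w*n stays w*n.
w * w = w^2 by definition.
Result = w^2

w^2


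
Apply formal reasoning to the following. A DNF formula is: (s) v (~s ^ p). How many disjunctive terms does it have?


A DNF formula is a disjunction of terms (conjunctions).
Terms are separated by v.
Counting the disjuncts: 2 terms.

2


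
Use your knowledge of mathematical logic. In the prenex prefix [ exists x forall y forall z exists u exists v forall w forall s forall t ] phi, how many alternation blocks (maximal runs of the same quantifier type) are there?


Quantifier-type sequence: E A A E E A A A  (A=forall, E=exists)
Group into maximal same-type runs:
  Ex1 | Ax2 | Ex2 | Ax3
Number of blocks = 4

4


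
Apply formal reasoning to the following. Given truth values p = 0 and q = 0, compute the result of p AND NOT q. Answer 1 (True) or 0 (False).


p = 0, q = 0
Operation: p AND NOT q
Evaluate: 0 AND NOT 0 = 0

0


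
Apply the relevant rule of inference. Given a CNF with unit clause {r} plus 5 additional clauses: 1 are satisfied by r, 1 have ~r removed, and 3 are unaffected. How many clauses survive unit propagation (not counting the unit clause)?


Satisfied (removed): 1
Shortened (remain): 1
Unchanged (remain): 3
Remaining = 1 + 3 = 4

4


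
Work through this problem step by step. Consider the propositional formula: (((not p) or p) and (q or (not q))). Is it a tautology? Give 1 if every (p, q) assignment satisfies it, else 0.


Check all 4 assignments:
p=0, q=0: 1
p=0, q=1: 1
p=1, q=0: 1
p=1, q=1: 1
Satisfying count = 4/4.
Tautology iff count = 4: yes.

1


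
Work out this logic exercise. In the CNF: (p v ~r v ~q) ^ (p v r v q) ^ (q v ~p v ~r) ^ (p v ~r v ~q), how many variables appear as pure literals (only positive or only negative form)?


Check each variable for pure literal status:
p: mixed (not pure)
q: mixed (not pure)
r: mixed (not pure)
Pure literal count = 0

0


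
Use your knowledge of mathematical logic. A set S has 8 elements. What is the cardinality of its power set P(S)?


The power set of a set with n elements has 2^n elements.
|P(S)| = 2^8 = 256

256


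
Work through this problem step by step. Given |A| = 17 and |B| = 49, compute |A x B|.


The Cartesian product A x B contains all ordered pairs (a, b).
|A x B| = |A| * |B| = 17 * 49 = 833

833


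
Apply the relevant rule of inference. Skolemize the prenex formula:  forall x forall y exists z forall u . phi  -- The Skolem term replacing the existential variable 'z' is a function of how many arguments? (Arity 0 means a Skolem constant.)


Quantifier prefix: forall x forall y exists z forall u
'z' is existentially quantified at position 3.
Universal variables preceding it: x, y
Skolem function arity = 2

2


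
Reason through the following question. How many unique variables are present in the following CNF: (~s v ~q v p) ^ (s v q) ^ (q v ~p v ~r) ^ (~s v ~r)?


Identify each variable that appears in the formula.
Variables found: p, q, r, s
Count = 4

4


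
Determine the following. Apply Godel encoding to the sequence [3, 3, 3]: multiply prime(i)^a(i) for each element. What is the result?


Encode each element as an exponent of the corresponding prime:
  2^3 = 8
  3^3 = 27
  5^3 = 125
Product = 8 * 27 * 125 = 27000

27000


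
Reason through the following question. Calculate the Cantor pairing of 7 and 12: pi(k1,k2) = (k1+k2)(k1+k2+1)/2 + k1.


k1 + k2 = 19
(k1+k2)(k1+k2+1)/2 = 19 * 20 / 2 = 190
pi = 190 + 7 = 197

197


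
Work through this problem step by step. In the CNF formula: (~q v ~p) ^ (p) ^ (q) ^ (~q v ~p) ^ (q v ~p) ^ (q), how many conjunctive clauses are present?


A CNF formula is a conjunction of clauses.
Clauses are separated by ^.
Counting the conjuncts: 6 clauses.

6


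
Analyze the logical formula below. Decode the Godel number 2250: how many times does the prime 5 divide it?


Factorize 2250 by dividing by 5 repeatedly.
Division steps: 5 divides 2250 exactly 3 time(s).
Exponent of 5 = 3

3


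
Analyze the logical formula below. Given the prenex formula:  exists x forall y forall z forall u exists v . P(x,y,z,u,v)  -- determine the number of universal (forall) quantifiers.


Quantifier prefix: exists x forall y forall z forall u exists v
Mark each quantifier type:
  E U U U E
Universal count = 3, Existential count = 2
Asked for universal (forall) quantifiers: 3

3


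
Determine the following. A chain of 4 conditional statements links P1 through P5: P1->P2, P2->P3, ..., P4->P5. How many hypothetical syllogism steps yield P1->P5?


With 4 implications in a chain connecting 5 propositions:
P1->P2, P2->P3, ..., P4->P5
Steps needed = (number of implications) - 1 = 4 - 1 = 3

3


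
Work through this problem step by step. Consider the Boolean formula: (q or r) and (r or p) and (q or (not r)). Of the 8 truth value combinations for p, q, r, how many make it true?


Evaluate all 8 assignments for p, q, r:
p=0, q=0, r=0: 0
p=0, q=0, r=1: 0
p=0, q=1, r=0: 0
p=0, q=1, r=1: 1
p=1, q=0, r=0: 0
p=1, q=0, r=1: 0
p=1, q=1, r=0: 1
p=1, q=1, r=1: 1
Satisfying count = 3

3


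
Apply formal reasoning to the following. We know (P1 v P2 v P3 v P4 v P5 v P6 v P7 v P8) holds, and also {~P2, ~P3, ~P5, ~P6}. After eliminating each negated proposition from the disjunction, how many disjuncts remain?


Original disjuncts (8): P1, P2, P3, P4, P5, P6, P7, P8
Negated (eliminate): ~P2, ~P3, ~P5, ~P6
Remaining disjuncts: P1, P4, P7, P8
Count = 8 - 4 = 4

4


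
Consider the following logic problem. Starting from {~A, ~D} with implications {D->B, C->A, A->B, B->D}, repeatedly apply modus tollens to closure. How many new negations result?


Initial negated facts: {~A, ~D}
Apply modus tollens to closure:
  ~A and C->A  =>  ~C
  ~D and B->D  =>  ~B
Final negated: {~A, ~B, ~C, ~D}
New negations: {~B, ~C}
Count = 2

2


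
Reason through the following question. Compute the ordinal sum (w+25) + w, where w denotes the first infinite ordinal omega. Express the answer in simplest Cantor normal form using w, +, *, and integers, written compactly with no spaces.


Compute (w+25) + w.
Ordinal + is associative but NOT commutative; for finite n>0, n + w = w but w + n stays w+n.
(w+25) + w = w + (25+w) = w + w = w*2 (the finite tail 25 is absorbed by the right w).
Result = w*2

w*2


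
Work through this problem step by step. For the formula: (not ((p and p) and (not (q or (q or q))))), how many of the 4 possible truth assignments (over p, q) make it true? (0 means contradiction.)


Check all 4 assignments:
p=0, q=0: 1
p=0, q=1: 1
p=1, q=0: 0
p=1, q=1: 1
Count of True = 3

3


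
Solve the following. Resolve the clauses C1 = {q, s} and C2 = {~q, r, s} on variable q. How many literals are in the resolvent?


Remove q from C1 and ~q from C2.
C1 remainder: {s}
C2 remainder: {r, s}
Union (resolvent): {r, s}
Resolvent has 2 literal(s).

2


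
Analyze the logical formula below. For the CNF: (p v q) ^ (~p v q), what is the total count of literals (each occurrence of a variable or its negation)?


Counting literals in each clause:
Clause 1: 2 literal(s)
Clause 2: 2 literal(s)
Total = 4

4


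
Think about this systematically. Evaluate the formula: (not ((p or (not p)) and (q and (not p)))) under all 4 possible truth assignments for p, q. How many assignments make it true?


Check all 4 assignments:
p=0, q=0: 1
p=0, q=1: 0
p=1, q=0: 1
p=1, q=1: 1
Count of True = 3

3


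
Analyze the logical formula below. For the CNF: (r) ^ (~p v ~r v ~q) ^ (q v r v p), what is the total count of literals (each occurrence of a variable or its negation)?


Counting literals in each clause:
Clause 1: 1 literal(s)
Clause 2: 3 literal(s)
Clause 3: 3 literal(s)
Total = 7

7


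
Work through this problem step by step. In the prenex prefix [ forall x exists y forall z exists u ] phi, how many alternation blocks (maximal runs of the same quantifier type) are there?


Quantifier-type sequence: A E A E  (A=forall, E=exists)
Group into maximal same-type runs:
  Ax1 | Ex1 | Ax1 | Ex1
Number of blocks = 4

4


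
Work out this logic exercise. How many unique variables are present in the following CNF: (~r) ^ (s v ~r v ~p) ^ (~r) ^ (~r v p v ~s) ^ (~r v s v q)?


Identify each variable that appears in the formula.
Variables found: p, q, r, s
Count = 4

4


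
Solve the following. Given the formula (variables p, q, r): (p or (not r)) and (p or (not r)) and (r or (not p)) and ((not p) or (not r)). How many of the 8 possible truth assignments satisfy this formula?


Evaluate all 8 assignments for p, q, r:
p=0, q=0, r=0: 1
p=0, q=0, r=1: 0
p=0, q=1, r=0: 1
p=0, q=1, r=1: 0
p=1, q=0, r=0: 0
p=1, q=0, r=1: 0
p=1, q=1, r=0: 0
p=1, q=1, r=1: 0
Satisfying count = 2

2


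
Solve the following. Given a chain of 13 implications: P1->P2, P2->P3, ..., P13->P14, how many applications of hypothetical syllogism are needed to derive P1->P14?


With 13 implications in a chain connecting 14 propositions:
P1->P2, P2->P3, ..., P13->P14
Steps needed = (number of implications) - 1 = 13 - 1 = 12

12


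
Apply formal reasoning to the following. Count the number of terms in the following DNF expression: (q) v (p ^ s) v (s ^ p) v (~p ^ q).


A DNF formula is a disjunction of terms (conjunctions).
Terms are separated by v.
Counting the disjuncts: 4 terms.

4


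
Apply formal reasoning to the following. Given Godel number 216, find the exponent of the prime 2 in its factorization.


Factorize 216 by dividing by 2 repeatedly.
Division steps: 2 divides 216 exactly 3 time(s).
Exponent of 2 = 3

3


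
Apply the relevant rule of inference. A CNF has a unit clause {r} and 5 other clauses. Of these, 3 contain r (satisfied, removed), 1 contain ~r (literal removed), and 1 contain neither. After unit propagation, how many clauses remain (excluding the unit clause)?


Satisfied (removed): 3
Shortened (remain): 1
Unchanged (remain): 1
Remaining = 1 + 1 = 2

2


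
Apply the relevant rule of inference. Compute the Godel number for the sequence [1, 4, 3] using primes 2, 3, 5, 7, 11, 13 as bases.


Encode each element as an exponent of the corresponding prime:
  2^1 = 2
  3^4 = 81
  5^3 = 125
Product = 2 * 81 * 125 = 20250

20250


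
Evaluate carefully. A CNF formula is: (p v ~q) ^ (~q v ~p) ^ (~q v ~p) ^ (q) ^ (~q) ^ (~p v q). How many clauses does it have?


A CNF formula is a conjunction of clauses.
Clauses are separated by ^.
Counting the conjuncts: 6 clauses.

6


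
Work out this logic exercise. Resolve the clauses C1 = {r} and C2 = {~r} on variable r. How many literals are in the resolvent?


Remove r from C1 and ~r from C2.
C1 remainder: {}
C2 remainder: {}
Union (resolvent): {} (empty clause)
Resolvent has 0 literal(s).

0


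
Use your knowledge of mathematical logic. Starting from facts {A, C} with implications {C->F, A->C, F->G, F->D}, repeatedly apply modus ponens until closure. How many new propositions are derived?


Initial facts: {A, C}
Apply modus ponens to closure:
  C and C->F  =>  F
  F and F->G  =>  G
  F and F->D  =>  D
Final known: {A, C, D, F, G}
New propositions: {D, F, G}
Count = 3

3


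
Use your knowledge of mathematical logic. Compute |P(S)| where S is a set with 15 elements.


The power set of a set with n elements has 2^n elements.
|P(S)| = 2^15 = 32768

32768


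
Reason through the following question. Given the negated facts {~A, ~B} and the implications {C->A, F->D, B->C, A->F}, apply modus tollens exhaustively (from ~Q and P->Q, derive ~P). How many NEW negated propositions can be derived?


Initial negated facts: {~A, ~B}
Apply modus tollens to closure:
  ~A and C->A  =>  ~C
Final negated: {~A, ~B, ~C}
New negations: {~C}
Count = 1

1


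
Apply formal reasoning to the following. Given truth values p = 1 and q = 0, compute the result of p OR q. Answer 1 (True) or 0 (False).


p = 1, q = 0
Operation: p OR q
Evaluate: 1 OR 0 = 1

1


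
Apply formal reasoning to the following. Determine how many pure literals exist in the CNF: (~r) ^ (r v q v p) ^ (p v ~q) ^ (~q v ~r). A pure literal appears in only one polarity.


Check each variable for pure literal status:
p: pure positive
q: mixed (not pure)
r: mixed (not pure)
Pure literal count = 1

1


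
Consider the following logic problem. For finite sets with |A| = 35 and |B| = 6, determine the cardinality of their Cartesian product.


The Cartesian product A x B contains all ordered pairs (a, b).
|A x B| = |A| * |B| = 35 * 6 = 210

210


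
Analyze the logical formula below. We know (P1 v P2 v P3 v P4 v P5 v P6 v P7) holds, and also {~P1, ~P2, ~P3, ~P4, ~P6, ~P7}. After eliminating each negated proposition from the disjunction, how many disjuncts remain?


Original disjuncts (7): P1, P2, P3, P4, P5, P6, P7
Negated (eliminate): ~P1, ~P2, ~P3, ~P4, ~P6, ~P7
Remaining disjuncts: P5
Count = 7 - 6 = 1

1


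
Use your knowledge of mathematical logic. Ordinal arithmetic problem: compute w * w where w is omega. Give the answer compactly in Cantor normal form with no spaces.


Compute w * w.
Ordinal * is associative and left-distributive over +, but NOT commutative; for finite n>1, n*w = w but w*n stays w*n.
w * w = w^2 by definition.
Result = w^2

w^2


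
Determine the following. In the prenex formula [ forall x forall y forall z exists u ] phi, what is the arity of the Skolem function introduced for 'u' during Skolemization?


Quantifier prefix: forall x forall y forall z exists u
'u' is existentially quantified at position 4.
Universal variables preceding it: x, y, z
Skolem function arity = 3

3


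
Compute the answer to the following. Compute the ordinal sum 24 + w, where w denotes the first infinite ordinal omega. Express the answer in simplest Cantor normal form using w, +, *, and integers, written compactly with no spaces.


Compute 24 + w.
Ordinal + is associative but NOT commutative; for finite n>0, n + w = w but w + n stays w+n.
Any finite left addend is absorbed by w on the right: 24 + w = w.
Result = w

w


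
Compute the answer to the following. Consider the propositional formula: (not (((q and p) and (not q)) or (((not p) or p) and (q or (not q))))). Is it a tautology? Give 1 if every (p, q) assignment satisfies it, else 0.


Check all 4 assignments:
p=0, q=0: 0
p=0, q=1: 0
p=1, q=0: 0
p=1, q=1: 0
Satisfying count = 0/4.
Tautology iff count = 4: no.

0


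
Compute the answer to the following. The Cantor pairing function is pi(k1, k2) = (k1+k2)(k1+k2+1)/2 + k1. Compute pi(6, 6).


k1 + k2 = 12
(k1+k2)(k1+k2+1)/2 = 12 * 13 / 2 = 78
pi = 78 + 6 = 84

84


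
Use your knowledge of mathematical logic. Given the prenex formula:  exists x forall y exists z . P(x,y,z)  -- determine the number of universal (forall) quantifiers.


Quantifier prefix: exists x forall y exists z
Mark each quantifier type:
  E U E
Universal count = 1, Existential count = 2
Asked for universal (forall) quantifiers: 1

1


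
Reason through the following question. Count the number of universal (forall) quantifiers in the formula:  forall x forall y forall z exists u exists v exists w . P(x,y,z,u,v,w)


Quantifier prefix: forall x forall y forall z exists u exists v exists w
Mark each quantifier type:
  U U U E E E
Universal count = 3, Existential count = 3
Asked for universal (forall) quantifiers: 3

3


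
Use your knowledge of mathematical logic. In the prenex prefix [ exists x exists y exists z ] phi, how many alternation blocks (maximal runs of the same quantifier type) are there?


Quantifier-type sequence: E E E  (A=forall, E=exists)
Group into maximal same-type runs:
  Ex3
Number of blocks = 1

1


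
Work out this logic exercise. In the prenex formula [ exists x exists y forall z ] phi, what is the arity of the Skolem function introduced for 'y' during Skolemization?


Quantifier prefix: exists x exists y forall z
'y' is existentially quantified at position 2.
No universal quantifiers precede it.
Skolem function arity = 0 (a Skolem constant)

0


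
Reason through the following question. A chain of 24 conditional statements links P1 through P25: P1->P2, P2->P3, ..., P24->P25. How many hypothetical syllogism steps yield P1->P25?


With 24 implications in a chain connecting 25 propositions:
P1->P2, P2->P3, ..., P24->P25
Steps needed = (number of implications) - 1 = 24 - 1 = 23

23


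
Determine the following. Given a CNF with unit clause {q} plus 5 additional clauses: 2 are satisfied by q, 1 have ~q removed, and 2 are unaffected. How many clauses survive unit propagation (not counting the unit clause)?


Satisfied (removed): 2
Shortened (remain): 1
Unchanged (remain): 2
Remaining = 1 + 2 = 3

3


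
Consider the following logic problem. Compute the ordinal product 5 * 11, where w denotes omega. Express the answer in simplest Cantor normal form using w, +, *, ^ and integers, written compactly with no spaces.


Compute 5 * 11.
Ordinal * is associative and left-distributive over +, but NOT commutative; for finite n>1, n*w = w but w*n stays w*n.
Both finite; ordinal * agrees with natural *: 5 * 11 = 55.
Result = 55

55


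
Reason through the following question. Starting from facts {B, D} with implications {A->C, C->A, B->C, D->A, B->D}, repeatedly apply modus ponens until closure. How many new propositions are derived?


Initial facts: {B, D}
Apply modus ponens to closure:
  B and B->C  =>  C
  D and D->A  =>  A
Final known: {A, B, C, D}
New propositions: {A, C}
Count = 2

2


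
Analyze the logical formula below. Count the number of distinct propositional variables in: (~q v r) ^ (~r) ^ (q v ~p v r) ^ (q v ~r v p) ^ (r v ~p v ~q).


Identify each variable that appears in the formula.
Variables found: p, q, r
Count = 3

3


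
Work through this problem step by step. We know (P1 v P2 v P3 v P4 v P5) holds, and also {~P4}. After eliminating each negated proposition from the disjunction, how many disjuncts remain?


Original disjuncts (5): P1, P2, P3, P4, P5
Negated (eliminate): ~P4
Remaining disjuncts: P1, P2, P3, P5
Count = 5 - 1 = 4

4


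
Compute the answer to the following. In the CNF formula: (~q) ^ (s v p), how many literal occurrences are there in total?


Counting literals in each clause:
Clause 1: 1 literal(s)
Clause 2: 2 literal(s)
Total = 3

3


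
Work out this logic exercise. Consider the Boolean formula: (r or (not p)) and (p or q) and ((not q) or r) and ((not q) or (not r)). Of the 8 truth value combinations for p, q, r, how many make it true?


Evaluate all 8 assignments for p, q, r:
p=0, q=0, r=0: 0
p=0, q=0, r=1: 0
p=0, q=1, r=0: 0
p=0, q=1, r=1: 0
p=1, q=0, r=0: 0
p=1, q=0, r=1: 1
p=1, q=1, r=0: 0
p=1, q=1, r=1: 0
Satisfying count = 1

1


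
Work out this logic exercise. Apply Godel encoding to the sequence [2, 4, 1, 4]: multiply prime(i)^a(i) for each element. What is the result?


Encode each element as an exponent of the corresponding prime:
  2^2 = 4
  3^4 = 81
  5^1 = 5
  7^4 = 2401
Product = 4 * 81 * 5 * 2401 = 3889620

3889620


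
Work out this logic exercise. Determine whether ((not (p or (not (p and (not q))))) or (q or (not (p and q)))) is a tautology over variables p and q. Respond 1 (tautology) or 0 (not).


Check all 4 assignments:
p=0, q=0: 1
p=0, q=1: 1
p=1, q=0: 1
p=1, q=1: 1
Satisfying count = 4/4.
Tautology iff count = 4: yes.

1


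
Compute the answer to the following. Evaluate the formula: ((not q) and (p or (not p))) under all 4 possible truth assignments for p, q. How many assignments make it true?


Check all 4 assignments:
p=0, q=0: 1
p=0, q=1: 0
p=1, q=0: 1
p=1, q=1: 0
Count of True = 2

2


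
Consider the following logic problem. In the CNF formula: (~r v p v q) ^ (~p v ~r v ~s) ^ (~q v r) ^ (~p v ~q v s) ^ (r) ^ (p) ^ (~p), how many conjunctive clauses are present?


A CNF formula is a conjunction of clauses.
Clauses are separated by ^.
Counting the conjuncts: 7 clauses.

7


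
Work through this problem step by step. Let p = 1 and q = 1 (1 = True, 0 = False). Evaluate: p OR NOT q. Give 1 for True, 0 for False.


p = 1, q = 1
Operation: p OR NOT q
Evaluate: 1 OR NOT 1 = 1

1


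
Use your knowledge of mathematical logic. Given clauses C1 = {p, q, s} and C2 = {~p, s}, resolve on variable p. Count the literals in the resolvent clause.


Remove p from C1 and ~p from C2.
C1 remainder: {q, s}
C2 remainder: {s}
Union (resolvent): {q, s}
Resolvent has 2 literal(s).

2


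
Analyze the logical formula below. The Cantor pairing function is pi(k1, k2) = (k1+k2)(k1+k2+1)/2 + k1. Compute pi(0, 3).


k1 + k2 = 3
(k1+k2)(k1+k2+1)/2 = 3 * 4 / 2 = 6
pi = 6 + 0 = 6

6


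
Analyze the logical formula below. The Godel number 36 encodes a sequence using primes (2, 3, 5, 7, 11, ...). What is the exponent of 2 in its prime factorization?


Factorize 36 by dividing by 2 repeatedly.
Division steps: 2 divides 36 exactly 2 time(s).
Exponent of 2 = 2

2


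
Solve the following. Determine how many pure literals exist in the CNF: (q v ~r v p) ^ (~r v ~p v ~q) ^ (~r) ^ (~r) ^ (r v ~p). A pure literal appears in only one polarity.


Check each variable for pure literal status:
p: mixed (not pure)
q: mixed (not pure)
r: mixed (not pure)
Pure literal count = 0

0


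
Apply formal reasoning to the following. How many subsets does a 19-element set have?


The power set of a set with n elements has 2^n elements.
|P(S)| = 2^19 = 524288

524288


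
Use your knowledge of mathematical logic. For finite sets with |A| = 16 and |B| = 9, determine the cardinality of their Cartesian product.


The Cartesian product A x B contains all ordered pairs (a, b).
|A x B| = |A| * |B| = 16 * 9 = 144

144


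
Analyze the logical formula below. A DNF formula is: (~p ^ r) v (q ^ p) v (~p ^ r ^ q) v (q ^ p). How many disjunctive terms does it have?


A DNF formula is a disjunction of terms (conjunctions).
Terms are separated by v.
Counting the disjuncts: 4 terms.

4


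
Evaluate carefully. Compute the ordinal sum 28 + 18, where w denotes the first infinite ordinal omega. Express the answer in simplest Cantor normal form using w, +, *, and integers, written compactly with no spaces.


Compute 28 + 18.
Ordinal + is associative but NOT commutative; for finite n>0, n + w = w but w + n stays w+n.
Both operands finite; ordinal + agrees with natural +: 28 + 18 = 46.
Result = 46

46


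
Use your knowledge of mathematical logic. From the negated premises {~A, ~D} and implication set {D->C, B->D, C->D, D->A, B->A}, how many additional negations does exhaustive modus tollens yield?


Initial negated facts: {~A, ~D}
Apply modus tollens to closure:
  ~D and B->D  =>  ~B
  ~D and C->D  =>  ~C
Final negated: {~A, ~B, ~C, ~D}
New negations: {~B, ~C}
Count = 2

2


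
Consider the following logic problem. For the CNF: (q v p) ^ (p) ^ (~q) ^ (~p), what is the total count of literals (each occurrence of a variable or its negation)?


Counting literals in each clause:
Clause 1: 2 literal(s)
Clause 2: 1 literal(s)
Clause 3: 1 literal(s)
Clause 4: 1 literal(s)
Total = 5

5


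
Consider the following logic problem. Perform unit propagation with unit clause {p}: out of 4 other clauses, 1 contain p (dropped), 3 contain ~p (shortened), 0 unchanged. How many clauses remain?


Satisfied (removed): 1
Shortened (remain): 3
Unchanged (remain): 0
Remaining = 3 + 0 = 3

3


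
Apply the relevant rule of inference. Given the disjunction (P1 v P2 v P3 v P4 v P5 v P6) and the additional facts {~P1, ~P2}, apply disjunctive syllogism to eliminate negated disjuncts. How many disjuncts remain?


Original disjuncts (6): P1, P2, P3, P4, P5, P6
Negated (eliminate): ~P1, ~P2
Remaining disjuncts: P3, P4, P5, P6
Count = 6 - 2 = 4

4


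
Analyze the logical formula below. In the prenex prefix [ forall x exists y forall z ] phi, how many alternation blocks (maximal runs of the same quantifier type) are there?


Quantifier-type sequence: A E A  (A=forall, E=exists)
Group into maximal same-type runs:
  Ax1 | Ex1 | Ax1
Number of blocks = 3

3


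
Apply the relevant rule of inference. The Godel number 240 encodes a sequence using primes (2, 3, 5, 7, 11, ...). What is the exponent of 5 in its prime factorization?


Factorize 240 by dividing by 5 repeatedly.
Division steps: 5 divides 240 exactly 1 time(s).
Exponent of 5 = 1

1


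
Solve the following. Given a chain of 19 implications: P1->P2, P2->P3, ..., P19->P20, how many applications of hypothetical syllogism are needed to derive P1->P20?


With 19 implications in a chain connecting 20 propositions:
P1->P2, P2->P3, ..., P19->P20
Steps needed = (number of implications) - 1 = 19 - 1 = 18

18


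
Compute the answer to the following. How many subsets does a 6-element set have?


The power set of a set with n elements has 2^n elements.
|P(S)| = 2^6 = 64

64


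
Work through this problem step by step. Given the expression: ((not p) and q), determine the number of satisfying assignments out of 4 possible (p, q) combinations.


Check all 4 assignments:
p=0, q=0: 0
p=0, q=1: 1
p=1, q=0: 0
p=1, q=1: 0
Count of True = 1

1


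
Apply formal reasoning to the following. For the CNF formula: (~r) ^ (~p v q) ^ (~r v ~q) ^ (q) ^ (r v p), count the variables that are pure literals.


Check each variable for pure literal status:
p: mixed (not pure)
q: mixed (not pure)
r: mixed (not pure)
Pure literal count = 0

0


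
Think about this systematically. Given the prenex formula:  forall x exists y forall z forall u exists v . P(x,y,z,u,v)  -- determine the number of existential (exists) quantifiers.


Quantifier prefix: forall x exists y forall z forall u exists v
Mark each quantifier type:
  U E U U E
Universal count = 3, Existential count = 2
Asked for existential (exists) quantifiers: 2

2


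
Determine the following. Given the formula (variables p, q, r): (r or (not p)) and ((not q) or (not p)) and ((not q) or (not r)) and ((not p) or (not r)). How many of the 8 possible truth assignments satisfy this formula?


Evaluate all 8 assignments for p, q, r:
p=0, q=0, r=0: 1
p=0, q=0, r=1: 1
p=0, q=1, r=0: 1
p=0, q=1, r=1: 0
p=1, q=0, r=0: 0
p=1, q=0, r=1: 0
p=1, q=1, r=0: 0
p=1, q=1, r=1: 0
Satisfying count = 3

3


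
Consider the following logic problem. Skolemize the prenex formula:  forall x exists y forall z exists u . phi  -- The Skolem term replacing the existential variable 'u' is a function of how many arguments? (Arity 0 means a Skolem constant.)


Quantifier prefix: forall x exists y forall z exists u
'u' is existentially quantified at position 4.
Universal variables preceding it: x, z
Skolem function arity = 2

2


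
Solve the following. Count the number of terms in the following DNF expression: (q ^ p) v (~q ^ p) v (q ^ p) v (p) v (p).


A DNF formula is a disjunction of terms (conjunctions).
Terms are separated by v.
Counting the disjuncts: 5 terms.

5


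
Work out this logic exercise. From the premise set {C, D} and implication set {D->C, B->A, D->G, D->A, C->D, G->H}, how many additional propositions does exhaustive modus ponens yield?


Initial facts: {C, D}
Apply modus ponens to closure:
  D and D->G  =>  G
  D and D->A  =>  A
  G and G->H  =>  H
Final known: {A, C, D, G, H}
New propositions: {A, G, H}
Count = 3

3


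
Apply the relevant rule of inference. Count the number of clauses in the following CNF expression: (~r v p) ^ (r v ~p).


A CNF formula is a conjunction of clauses.
Clauses are separated by ^.
Counting the conjuncts: 2 clauses.

2


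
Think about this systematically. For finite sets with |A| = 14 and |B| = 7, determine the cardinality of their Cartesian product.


The Cartesian product A x B contains all ordered pairs (a, b).
|A x B| = |A| * |B| = 14 * 7 = 98

98


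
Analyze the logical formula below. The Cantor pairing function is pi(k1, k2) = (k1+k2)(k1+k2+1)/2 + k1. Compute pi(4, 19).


k1 + k2 = 23
(k1+k2)(k1+k2+1)/2 = 23 * 24 / 2 = 276
pi = 276 + 4 = 280

280


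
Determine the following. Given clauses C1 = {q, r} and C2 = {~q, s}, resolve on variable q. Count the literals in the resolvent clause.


Remove q from C1 and ~q from C2.
C1 remainder: {r}
C2 remainder: {s}
Union (resolvent): {r, s}
Resolvent has 2 literal(s).

2


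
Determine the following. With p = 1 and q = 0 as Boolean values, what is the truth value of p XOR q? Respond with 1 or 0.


p = 1, q = 0
Operation: p XOR q
Evaluate: 1 XOR 0 = 1

1


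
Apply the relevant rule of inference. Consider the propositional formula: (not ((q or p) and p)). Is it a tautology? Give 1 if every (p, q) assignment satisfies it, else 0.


Check all 4 assignments:
p=0, q=0: 1
p=0, q=1: 1
p=1, q=0: 0
p=1, q=1: 0
Satisfying count = 2/4.
Tautology iff count = 4: no.

0


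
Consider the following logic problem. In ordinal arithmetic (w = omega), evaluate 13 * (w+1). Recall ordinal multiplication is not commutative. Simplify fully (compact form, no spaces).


Compute 13 * (w+1).
Ordinal * is associative and left-distributive over +, but NOT commutative; for finite n>1, n*w = w but w*n stays w*n.
By left-distributivity: 13 * (w+1) = 13*w + 13*1 = w + 13 = w+13.
Result = w+13

w+13


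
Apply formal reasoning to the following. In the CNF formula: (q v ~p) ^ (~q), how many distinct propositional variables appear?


Identify each variable that appears in the formula.
Variables found: p, q
Count = 2

2


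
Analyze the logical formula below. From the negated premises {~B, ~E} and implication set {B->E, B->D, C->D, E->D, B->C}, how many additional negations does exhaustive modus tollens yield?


Initial negated facts: {~B, ~E}
Apply modus tollens to closure:
  (no implication fires)
Final negated: {~B, ~E}
New negations: {(none)}
Count = 0

0


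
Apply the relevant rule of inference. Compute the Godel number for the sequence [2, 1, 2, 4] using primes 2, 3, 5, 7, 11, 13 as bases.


Encode each element as an exponent of the corresponding prime:
  2^2 = 4
  3^1 = 3
  5^2 = 25
  7^4 = 2401
Product = 4 * 3 * 25 * 2401 = 720300

720300


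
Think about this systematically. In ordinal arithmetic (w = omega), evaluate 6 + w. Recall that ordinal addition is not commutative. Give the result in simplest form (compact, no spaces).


Compute 6 + w.
Ordinal + is associative but NOT commutative; for finite n>0, n + w = w but w + n stays w+n.
Any finite left addend is absorbed by w on the right: 6 + w = w.
Result = w

w


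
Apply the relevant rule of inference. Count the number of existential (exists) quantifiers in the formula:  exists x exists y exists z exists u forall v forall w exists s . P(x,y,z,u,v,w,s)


Quantifier prefix: exists x exists y exists z exists u forall v forall w exists s
Mark each quantifier type:
  E E E E U U E
Universal count = 2, Existential count = 5
Asked for existential (exists) quantifiers: 5

5


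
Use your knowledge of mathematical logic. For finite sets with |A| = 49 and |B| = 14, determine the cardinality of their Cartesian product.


The Cartesian product A x B contains all ordered pairs (a, b).
|A x B| = |A| * |B| = 49 * 14 = 686

686


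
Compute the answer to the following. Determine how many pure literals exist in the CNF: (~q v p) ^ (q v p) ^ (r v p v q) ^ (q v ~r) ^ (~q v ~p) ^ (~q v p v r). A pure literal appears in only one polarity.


Check each variable for pure literal status:
p: mixed (not pure)
q: mixed (not pure)
r: mixed (not pure)
Pure literal count = 0

0


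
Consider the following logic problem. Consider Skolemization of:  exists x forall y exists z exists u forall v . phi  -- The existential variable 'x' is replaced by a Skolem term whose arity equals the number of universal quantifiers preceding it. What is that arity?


Quantifier prefix: exists x forall y exists z exists u forall v
'x' is existentially quantified at position 1.
No universal quantifiers precede it.
Skolem function arity = 0 (a Skolem constant)

0
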